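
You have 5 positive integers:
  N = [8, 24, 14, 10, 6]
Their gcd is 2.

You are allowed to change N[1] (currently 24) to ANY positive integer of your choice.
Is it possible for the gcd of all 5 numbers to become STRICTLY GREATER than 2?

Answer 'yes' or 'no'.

Current gcd = 2
gcd of all OTHER numbers (without N[1]=24): gcd([8, 14, 10, 6]) = 2
The new gcd after any change is gcd(2, new_value).
This can be at most 2.
Since 2 = old gcd 2, the gcd can only stay the same or decrease.

Answer: no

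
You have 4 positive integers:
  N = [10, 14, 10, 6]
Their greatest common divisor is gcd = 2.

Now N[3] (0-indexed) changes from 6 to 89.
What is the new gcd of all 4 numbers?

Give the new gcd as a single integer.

Numbers: [10, 14, 10, 6], gcd = 2
Change: index 3, 6 -> 89
gcd of the OTHER numbers (without index 3): gcd([10, 14, 10]) = 2
New gcd = gcd(g_others, new_val) = gcd(2, 89) = 1

Answer: 1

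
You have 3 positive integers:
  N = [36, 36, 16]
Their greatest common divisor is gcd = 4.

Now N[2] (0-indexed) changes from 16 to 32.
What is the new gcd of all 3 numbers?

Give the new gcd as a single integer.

Numbers: [36, 36, 16], gcd = 4
Change: index 2, 16 -> 32
gcd of the OTHER numbers (without index 2): gcd([36, 36]) = 36
New gcd = gcd(g_others, new_val) = gcd(36, 32) = 4

Answer: 4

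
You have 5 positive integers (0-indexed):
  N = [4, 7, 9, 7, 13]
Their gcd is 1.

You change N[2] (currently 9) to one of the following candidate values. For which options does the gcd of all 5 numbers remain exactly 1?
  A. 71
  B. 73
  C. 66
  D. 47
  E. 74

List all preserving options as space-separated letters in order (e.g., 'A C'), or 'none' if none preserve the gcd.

Old gcd = 1; gcd of others (without N[2]) = 1
New gcd for candidate v: gcd(1, v). Preserves old gcd iff gcd(1, v) = 1.
  Option A: v=71, gcd(1,71)=1 -> preserves
  Option B: v=73, gcd(1,73)=1 -> preserves
  Option C: v=66, gcd(1,66)=1 -> preserves
  Option D: v=47, gcd(1,47)=1 -> preserves
  Option E: v=74, gcd(1,74)=1 -> preserves

Answer: A B C D E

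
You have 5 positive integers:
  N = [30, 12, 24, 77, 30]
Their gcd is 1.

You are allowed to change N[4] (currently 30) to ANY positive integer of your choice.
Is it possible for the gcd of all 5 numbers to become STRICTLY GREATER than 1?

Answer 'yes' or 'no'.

Answer: no

Derivation:
Current gcd = 1
gcd of all OTHER numbers (without N[4]=30): gcd([30, 12, 24, 77]) = 1
The new gcd after any change is gcd(1, new_value).
This can be at most 1.
Since 1 = old gcd 1, the gcd can only stay the same or decrease.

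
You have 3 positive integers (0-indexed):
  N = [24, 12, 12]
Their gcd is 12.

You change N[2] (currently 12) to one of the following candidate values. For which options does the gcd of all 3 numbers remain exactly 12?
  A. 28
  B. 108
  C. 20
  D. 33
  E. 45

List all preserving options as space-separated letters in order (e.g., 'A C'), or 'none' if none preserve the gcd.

Old gcd = 12; gcd of others (without N[2]) = 12
New gcd for candidate v: gcd(12, v). Preserves old gcd iff gcd(12, v) = 12.
  Option A: v=28, gcd(12,28)=4 -> changes
  Option B: v=108, gcd(12,108)=12 -> preserves
  Option C: v=20, gcd(12,20)=4 -> changes
  Option D: v=33, gcd(12,33)=3 -> changes
  Option E: v=45, gcd(12,45)=3 -> changes

Answer: B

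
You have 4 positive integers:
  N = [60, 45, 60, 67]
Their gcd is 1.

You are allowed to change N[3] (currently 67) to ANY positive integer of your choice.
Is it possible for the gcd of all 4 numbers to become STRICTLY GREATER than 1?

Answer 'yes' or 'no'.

Current gcd = 1
gcd of all OTHER numbers (without N[3]=67): gcd([60, 45, 60]) = 15
The new gcd after any change is gcd(15, new_value).
This can be at most 15.
Since 15 > old gcd 1, the gcd CAN increase (e.g., set N[3] = 15).

Answer: yes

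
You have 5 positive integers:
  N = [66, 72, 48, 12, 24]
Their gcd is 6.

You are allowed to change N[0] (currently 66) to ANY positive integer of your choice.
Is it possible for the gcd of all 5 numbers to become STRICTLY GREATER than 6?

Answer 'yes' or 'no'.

Answer: yes

Derivation:
Current gcd = 6
gcd of all OTHER numbers (without N[0]=66): gcd([72, 48, 12, 24]) = 12
The new gcd after any change is gcd(12, new_value).
This can be at most 12.
Since 12 > old gcd 6, the gcd CAN increase (e.g., set N[0] = 12).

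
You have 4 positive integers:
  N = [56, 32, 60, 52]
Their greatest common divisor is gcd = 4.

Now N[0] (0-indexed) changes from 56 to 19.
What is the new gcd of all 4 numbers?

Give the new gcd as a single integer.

Answer: 1

Derivation:
Numbers: [56, 32, 60, 52], gcd = 4
Change: index 0, 56 -> 19
gcd of the OTHER numbers (without index 0): gcd([32, 60, 52]) = 4
New gcd = gcd(g_others, new_val) = gcd(4, 19) = 1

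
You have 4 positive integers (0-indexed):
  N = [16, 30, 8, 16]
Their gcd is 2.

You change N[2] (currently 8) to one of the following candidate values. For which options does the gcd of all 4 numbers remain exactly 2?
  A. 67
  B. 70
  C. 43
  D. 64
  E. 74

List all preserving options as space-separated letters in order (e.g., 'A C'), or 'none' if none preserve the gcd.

Old gcd = 2; gcd of others (without N[2]) = 2
New gcd for candidate v: gcd(2, v). Preserves old gcd iff gcd(2, v) = 2.
  Option A: v=67, gcd(2,67)=1 -> changes
  Option B: v=70, gcd(2,70)=2 -> preserves
  Option C: v=43, gcd(2,43)=1 -> changes
  Option D: v=64, gcd(2,64)=2 -> preserves
  Option E: v=74, gcd(2,74)=2 -> preserves

Answer: B D E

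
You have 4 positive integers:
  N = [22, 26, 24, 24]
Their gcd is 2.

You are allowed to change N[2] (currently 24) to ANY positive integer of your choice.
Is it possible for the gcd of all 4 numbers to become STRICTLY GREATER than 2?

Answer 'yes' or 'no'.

Current gcd = 2
gcd of all OTHER numbers (without N[2]=24): gcd([22, 26, 24]) = 2
The new gcd after any change is gcd(2, new_value).
This can be at most 2.
Since 2 = old gcd 2, the gcd can only stay the same or decrease.

Answer: no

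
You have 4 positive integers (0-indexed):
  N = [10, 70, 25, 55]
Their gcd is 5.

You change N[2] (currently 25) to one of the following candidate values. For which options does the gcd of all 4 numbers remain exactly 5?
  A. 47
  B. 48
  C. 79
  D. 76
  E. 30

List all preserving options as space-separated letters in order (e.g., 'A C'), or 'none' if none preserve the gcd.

Answer: E

Derivation:
Old gcd = 5; gcd of others (without N[2]) = 5
New gcd for candidate v: gcd(5, v). Preserves old gcd iff gcd(5, v) = 5.
  Option A: v=47, gcd(5,47)=1 -> changes
  Option B: v=48, gcd(5,48)=1 -> changes
  Option C: v=79, gcd(5,79)=1 -> changes
  Option D: v=76, gcd(5,76)=1 -> changes
  Option E: v=30, gcd(5,30)=5 -> preserves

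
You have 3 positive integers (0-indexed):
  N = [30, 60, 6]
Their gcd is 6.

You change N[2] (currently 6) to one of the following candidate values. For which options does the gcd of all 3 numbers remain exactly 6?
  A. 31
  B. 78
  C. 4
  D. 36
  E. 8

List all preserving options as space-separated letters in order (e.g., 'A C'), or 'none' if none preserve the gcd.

Old gcd = 6; gcd of others (without N[2]) = 30
New gcd for candidate v: gcd(30, v). Preserves old gcd iff gcd(30, v) = 6.
  Option A: v=31, gcd(30,31)=1 -> changes
  Option B: v=78, gcd(30,78)=6 -> preserves
  Option C: v=4, gcd(30,4)=2 -> changes
  Option D: v=36, gcd(30,36)=6 -> preserves
  Option E: v=8, gcd(30,8)=2 -> changes

Answer: B D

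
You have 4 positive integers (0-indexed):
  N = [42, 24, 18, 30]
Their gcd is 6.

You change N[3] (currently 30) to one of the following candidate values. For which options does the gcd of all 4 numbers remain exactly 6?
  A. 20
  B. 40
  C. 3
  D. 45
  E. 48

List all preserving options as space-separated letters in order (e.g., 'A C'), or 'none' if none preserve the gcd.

Old gcd = 6; gcd of others (without N[3]) = 6
New gcd for candidate v: gcd(6, v). Preserves old gcd iff gcd(6, v) = 6.
  Option A: v=20, gcd(6,20)=2 -> changes
  Option B: v=40, gcd(6,40)=2 -> changes
  Option C: v=3, gcd(6,3)=3 -> changes
  Option D: v=45, gcd(6,45)=3 -> changes
  Option E: v=48, gcd(6,48)=6 -> preserves

Answer: E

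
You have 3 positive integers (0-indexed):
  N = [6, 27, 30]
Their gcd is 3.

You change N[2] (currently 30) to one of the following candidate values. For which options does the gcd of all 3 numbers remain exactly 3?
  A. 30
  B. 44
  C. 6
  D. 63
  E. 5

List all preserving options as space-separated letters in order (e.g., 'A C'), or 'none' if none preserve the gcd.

Answer: A C D

Derivation:
Old gcd = 3; gcd of others (without N[2]) = 3
New gcd for candidate v: gcd(3, v). Preserves old gcd iff gcd(3, v) = 3.
  Option A: v=30, gcd(3,30)=3 -> preserves
  Option B: v=44, gcd(3,44)=1 -> changes
  Option C: v=6, gcd(3,6)=3 -> preserves
  Option D: v=63, gcd(3,63)=3 -> preserves
  Option E: v=5, gcd(3,5)=1 -> changes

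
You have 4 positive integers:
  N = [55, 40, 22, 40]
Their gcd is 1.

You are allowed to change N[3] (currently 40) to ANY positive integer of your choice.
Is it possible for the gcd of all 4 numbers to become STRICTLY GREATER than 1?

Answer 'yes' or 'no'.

Answer: no

Derivation:
Current gcd = 1
gcd of all OTHER numbers (without N[3]=40): gcd([55, 40, 22]) = 1
The new gcd after any change is gcd(1, new_value).
This can be at most 1.
Since 1 = old gcd 1, the gcd can only stay the same or decrease.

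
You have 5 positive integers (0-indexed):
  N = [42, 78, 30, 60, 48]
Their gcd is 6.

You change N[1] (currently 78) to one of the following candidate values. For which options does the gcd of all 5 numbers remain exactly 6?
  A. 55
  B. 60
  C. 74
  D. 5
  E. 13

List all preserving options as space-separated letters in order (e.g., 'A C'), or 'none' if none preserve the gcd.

Answer: B

Derivation:
Old gcd = 6; gcd of others (without N[1]) = 6
New gcd for candidate v: gcd(6, v). Preserves old gcd iff gcd(6, v) = 6.
  Option A: v=55, gcd(6,55)=1 -> changes
  Option B: v=60, gcd(6,60)=6 -> preserves
  Option C: v=74, gcd(6,74)=2 -> changes
  Option D: v=5, gcd(6,5)=1 -> changes
  Option E: v=13, gcd(6,13)=1 -> changes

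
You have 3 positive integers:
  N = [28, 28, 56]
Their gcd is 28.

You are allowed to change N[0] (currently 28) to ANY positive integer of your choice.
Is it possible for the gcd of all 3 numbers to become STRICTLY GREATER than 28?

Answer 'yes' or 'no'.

Answer: no

Derivation:
Current gcd = 28
gcd of all OTHER numbers (without N[0]=28): gcd([28, 56]) = 28
The new gcd after any change is gcd(28, new_value).
This can be at most 28.
Since 28 = old gcd 28, the gcd can only stay the same or decrease.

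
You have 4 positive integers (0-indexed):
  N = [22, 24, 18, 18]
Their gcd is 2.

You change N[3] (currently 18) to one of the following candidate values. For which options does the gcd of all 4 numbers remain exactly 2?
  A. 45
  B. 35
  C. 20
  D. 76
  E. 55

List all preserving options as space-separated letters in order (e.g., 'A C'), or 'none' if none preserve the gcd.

Answer: C D

Derivation:
Old gcd = 2; gcd of others (without N[3]) = 2
New gcd for candidate v: gcd(2, v). Preserves old gcd iff gcd(2, v) = 2.
  Option A: v=45, gcd(2,45)=1 -> changes
  Option B: v=35, gcd(2,35)=1 -> changes
  Option C: v=20, gcd(2,20)=2 -> preserves
  Option D: v=76, gcd(2,76)=2 -> preserves
  Option E: v=55, gcd(2,55)=1 -> changes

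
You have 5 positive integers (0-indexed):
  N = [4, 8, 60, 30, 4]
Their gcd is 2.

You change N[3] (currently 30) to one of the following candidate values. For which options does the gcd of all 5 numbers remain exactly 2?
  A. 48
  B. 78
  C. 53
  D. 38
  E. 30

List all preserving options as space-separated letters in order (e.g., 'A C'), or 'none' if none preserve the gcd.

Answer: B D E

Derivation:
Old gcd = 2; gcd of others (without N[3]) = 4
New gcd for candidate v: gcd(4, v). Preserves old gcd iff gcd(4, v) = 2.
  Option A: v=48, gcd(4,48)=4 -> changes
  Option B: v=78, gcd(4,78)=2 -> preserves
  Option C: v=53, gcd(4,53)=1 -> changes
  Option D: v=38, gcd(4,38)=2 -> preserves
  Option E: v=30, gcd(4,30)=2 -> preserves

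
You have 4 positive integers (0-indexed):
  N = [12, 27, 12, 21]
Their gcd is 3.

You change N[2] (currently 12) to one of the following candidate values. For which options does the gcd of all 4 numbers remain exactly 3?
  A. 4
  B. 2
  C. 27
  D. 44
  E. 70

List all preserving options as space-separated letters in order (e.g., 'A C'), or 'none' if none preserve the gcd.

Answer: C

Derivation:
Old gcd = 3; gcd of others (without N[2]) = 3
New gcd for candidate v: gcd(3, v). Preserves old gcd iff gcd(3, v) = 3.
  Option A: v=4, gcd(3,4)=1 -> changes
  Option B: v=2, gcd(3,2)=1 -> changes
  Option C: v=27, gcd(3,27)=3 -> preserves
  Option D: v=44, gcd(3,44)=1 -> changes
  Option E: v=70, gcd(3,70)=1 -> changes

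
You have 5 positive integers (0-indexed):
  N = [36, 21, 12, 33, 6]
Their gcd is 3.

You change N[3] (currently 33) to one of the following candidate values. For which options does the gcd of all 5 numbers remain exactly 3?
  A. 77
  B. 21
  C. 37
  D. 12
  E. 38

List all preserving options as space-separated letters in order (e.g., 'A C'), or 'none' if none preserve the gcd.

Old gcd = 3; gcd of others (without N[3]) = 3
New gcd for candidate v: gcd(3, v). Preserves old gcd iff gcd(3, v) = 3.
  Option A: v=77, gcd(3,77)=1 -> changes
  Option B: v=21, gcd(3,21)=3 -> preserves
  Option C: v=37, gcd(3,37)=1 -> changes
  Option D: v=12, gcd(3,12)=3 -> preserves
  Option E: v=38, gcd(3,38)=1 -> changes

Answer: B D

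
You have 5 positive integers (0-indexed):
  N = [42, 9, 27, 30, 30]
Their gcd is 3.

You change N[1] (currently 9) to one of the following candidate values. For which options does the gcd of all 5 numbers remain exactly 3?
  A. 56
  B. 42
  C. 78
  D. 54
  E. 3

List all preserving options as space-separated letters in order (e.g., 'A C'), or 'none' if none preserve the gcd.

Answer: B C D E

Derivation:
Old gcd = 3; gcd of others (without N[1]) = 3
New gcd for candidate v: gcd(3, v). Preserves old gcd iff gcd(3, v) = 3.
  Option A: v=56, gcd(3,56)=1 -> changes
  Option B: v=42, gcd(3,42)=3 -> preserves
  Option C: v=78, gcd(3,78)=3 -> preserves
  Option D: v=54, gcd(3,54)=3 -> preserves
  Option E: v=3, gcd(3,3)=3 -> preserves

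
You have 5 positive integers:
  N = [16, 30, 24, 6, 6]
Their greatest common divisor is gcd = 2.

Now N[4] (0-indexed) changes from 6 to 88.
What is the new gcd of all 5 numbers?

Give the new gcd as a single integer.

Answer: 2

Derivation:
Numbers: [16, 30, 24, 6, 6], gcd = 2
Change: index 4, 6 -> 88
gcd of the OTHER numbers (without index 4): gcd([16, 30, 24, 6]) = 2
New gcd = gcd(g_others, new_val) = gcd(2, 88) = 2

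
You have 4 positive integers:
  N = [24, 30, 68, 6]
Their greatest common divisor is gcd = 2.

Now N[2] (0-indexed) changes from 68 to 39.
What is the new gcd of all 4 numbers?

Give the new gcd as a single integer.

Answer: 3

Derivation:
Numbers: [24, 30, 68, 6], gcd = 2
Change: index 2, 68 -> 39
gcd of the OTHER numbers (without index 2): gcd([24, 30, 6]) = 6
New gcd = gcd(g_others, new_val) = gcd(6, 39) = 3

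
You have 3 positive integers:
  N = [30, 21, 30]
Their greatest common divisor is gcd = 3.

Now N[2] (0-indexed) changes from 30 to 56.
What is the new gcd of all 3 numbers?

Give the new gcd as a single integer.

Answer: 1

Derivation:
Numbers: [30, 21, 30], gcd = 3
Change: index 2, 30 -> 56
gcd of the OTHER numbers (without index 2): gcd([30, 21]) = 3
New gcd = gcd(g_others, new_val) = gcd(3, 56) = 1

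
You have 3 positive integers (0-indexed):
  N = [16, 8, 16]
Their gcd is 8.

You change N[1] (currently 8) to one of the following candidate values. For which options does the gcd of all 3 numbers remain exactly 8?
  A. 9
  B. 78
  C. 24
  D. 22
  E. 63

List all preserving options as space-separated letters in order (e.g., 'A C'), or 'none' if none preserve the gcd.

Answer: C

Derivation:
Old gcd = 8; gcd of others (without N[1]) = 16
New gcd for candidate v: gcd(16, v). Preserves old gcd iff gcd(16, v) = 8.
  Option A: v=9, gcd(16,9)=1 -> changes
  Option B: v=78, gcd(16,78)=2 -> changes
  Option C: v=24, gcd(16,24)=8 -> preserves
  Option D: v=22, gcd(16,22)=2 -> changes
  Option E: v=63, gcd(16,63)=1 -> changes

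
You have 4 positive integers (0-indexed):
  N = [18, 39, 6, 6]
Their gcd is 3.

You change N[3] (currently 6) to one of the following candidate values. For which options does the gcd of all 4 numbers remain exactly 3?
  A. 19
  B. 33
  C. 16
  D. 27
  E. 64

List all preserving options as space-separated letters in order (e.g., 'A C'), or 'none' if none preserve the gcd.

Answer: B D

Derivation:
Old gcd = 3; gcd of others (without N[3]) = 3
New gcd for candidate v: gcd(3, v). Preserves old gcd iff gcd(3, v) = 3.
  Option A: v=19, gcd(3,19)=1 -> changes
  Option B: v=33, gcd(3,33)=3 -> preserves
  Option C: v=16, gcd(3,16)=1 -> changes
  Option D: v=27, gcd(3,27)=3 -> preserves
  Option E: v=64, gcd(3,64)=1 -> changes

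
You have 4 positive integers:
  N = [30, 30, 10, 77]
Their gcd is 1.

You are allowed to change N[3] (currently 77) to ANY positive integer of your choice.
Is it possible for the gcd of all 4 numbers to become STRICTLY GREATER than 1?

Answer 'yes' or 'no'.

Current gcd = 1
gcd of all OTHER numbers (without N[3]=77): gcd([30, 30, 10]) = 10
The new gcd after any change is gcd(10, new_value).
This can be at most 10.
Since 10 > old gcd 1, the gcd CAN increase (e.g., set N[3] = 10).

Answer: yes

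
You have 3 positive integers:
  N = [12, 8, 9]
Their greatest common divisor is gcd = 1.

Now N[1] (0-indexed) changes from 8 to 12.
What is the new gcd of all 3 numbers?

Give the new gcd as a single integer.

Answer: 3

Derivation:
Numbers: [12, 8, 9], gcd = 1
Change: index 1, 8 -> 12
gcd of the OTHER numbers (without index 1): gcd([12, 9]) = 3
New gcd = gcd(g_others, new_val) = gcd(3, 12) = 3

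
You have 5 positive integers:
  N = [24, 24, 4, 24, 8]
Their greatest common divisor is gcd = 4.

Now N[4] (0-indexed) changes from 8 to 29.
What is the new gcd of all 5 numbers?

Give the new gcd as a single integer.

Numbers: [24, 24, 4, 24, 8], gcd = 4
Change: index 4, 8 -> 29
gcd of the OTHER numbers (without index 4): gcd([24, 24, 4, 24]) = 4
New gcd = gcd(g_others, new_val) = gcd(4, 29) = 1

Answer: 1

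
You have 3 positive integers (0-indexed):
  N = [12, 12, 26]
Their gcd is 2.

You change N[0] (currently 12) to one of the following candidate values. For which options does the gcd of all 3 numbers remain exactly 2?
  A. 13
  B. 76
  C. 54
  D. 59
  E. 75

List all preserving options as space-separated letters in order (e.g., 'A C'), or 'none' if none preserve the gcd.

Answer: B C

Derivation:
Old gcd = 2; gcd of others (without N[0]) = 2
New gcd for candidate v: gcd(2, v). Preserves old gcd iff gcd(2, v) = 2.
  Option A: v=13, gcd(2,13)=1 -> changes
  Option B: v=76, gcd(2,76)=2 -> preserves
  Option C: v=54, gcd(2,54)=2 -> preserves
  Option D: v=59, gcd(2,59)=1 -> changes
  Option E: v=75, gcd(2,75)=1 -> changes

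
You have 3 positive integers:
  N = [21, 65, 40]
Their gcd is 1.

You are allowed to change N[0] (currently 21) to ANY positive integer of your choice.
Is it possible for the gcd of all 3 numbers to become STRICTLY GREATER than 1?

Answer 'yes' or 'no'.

Current gcd = 1
gcd of all OTHER numbers (without N[0]=21): gcd([65, 40]) = 5
The new gcd after any change is gcd(5, new_value).
This can be at most 5.
Since 5 > old gcd 1, the gcd CAN increase (e.g., set N[0] = 5).

Answer: yes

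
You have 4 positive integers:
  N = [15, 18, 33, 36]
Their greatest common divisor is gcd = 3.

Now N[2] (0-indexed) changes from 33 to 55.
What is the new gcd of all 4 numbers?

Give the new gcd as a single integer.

Answer: 1

Derivation:
Numbers: [15, 18, 33, 36], gcd = 3
Change: index 2, 33 -> 55
gcd of the OTHER numbers (without index 2): gcd([15, 18, 36]) = 3
New gcd = gcd(g_others, new_val) = gcd(3, 55) = 1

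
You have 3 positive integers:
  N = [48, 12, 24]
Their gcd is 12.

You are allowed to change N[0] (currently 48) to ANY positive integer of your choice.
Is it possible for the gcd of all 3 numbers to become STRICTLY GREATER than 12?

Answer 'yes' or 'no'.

Answer: no

Derivation:
Current gcd = 12
gcd of all OTHER numbers (without N[0]=48): gcd([12, 24]) = 12
The new gcd after any change is gcd(12, new_value).
This can be at most 12.
Since 12 = old gcd 12, the gcd can only stay the same or decrease.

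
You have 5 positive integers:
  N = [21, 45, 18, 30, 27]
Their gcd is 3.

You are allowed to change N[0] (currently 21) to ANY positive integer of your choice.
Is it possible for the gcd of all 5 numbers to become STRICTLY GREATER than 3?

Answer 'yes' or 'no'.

Current gcd = 3
gcd of all OTHER numbers (without N[0]=21): gcd([45, 18, 30, 27]) = 3
The new gcd after any change is gcd(3, new_value).
This can be at most 3.
Since 3 = old gcd 3, the gcd can only stay the same or decrease.

Answer: no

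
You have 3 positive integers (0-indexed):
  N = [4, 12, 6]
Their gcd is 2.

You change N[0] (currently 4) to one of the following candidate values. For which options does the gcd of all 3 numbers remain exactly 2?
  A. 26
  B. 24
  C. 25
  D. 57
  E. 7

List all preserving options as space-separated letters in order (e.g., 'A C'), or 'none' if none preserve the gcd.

Answer: A

Derivation:
Old gcd = 2; gcd of others (without N[0]) = 6
New gcd for candidate v: gcd(6, v). Preserves old gcd iff gcd(6, v) = 2.
  Option A: v=26, gcd(6,26)=2 -> preserves
  Option B: v=24, gcd(6,24)=6 -> changes
  Option C: v=25, gcd(6,25)=1 -> changes
  Option D: v=57, gcd(6,57)=3 -> changes
  Option E: v=7, gcd(6,7)=1 -> changes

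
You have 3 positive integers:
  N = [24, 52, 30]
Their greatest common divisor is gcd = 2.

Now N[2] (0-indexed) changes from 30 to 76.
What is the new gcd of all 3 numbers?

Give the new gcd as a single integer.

Answer: 4

Derivation:
Numbers: [24, 52, 30], gcd = 2
Change: index 2, 30 -> 76
gcd of the OTHER numbers (without index 2): gcd([24, 52]) = 4
New gcd = gcd(g_others, new_val) = gcd(4, 76) = 4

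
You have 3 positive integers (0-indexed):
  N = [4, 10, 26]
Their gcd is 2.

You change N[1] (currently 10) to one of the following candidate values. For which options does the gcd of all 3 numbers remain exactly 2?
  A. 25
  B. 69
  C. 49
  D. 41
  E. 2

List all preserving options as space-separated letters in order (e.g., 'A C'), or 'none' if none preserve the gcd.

Answer: E

Derivation:
Old gcd = 2; gcd of others (without N[1]) = 2
New gcd for candidate v: gcd(2, v). Preserves old gcd iff gcd(2, v) = 2.
  Option A: v=25, gcd(2,25)=1 -> changes
  Option B: v=69, gcd(2,69)=1 -> changes
  Option C: v=49, gcd(2,49)=1 -> changes
  Option D: v=41, gcd(2,41)=1 -> changes
  Option E: v=2, gcd(2,2)=2 -> preserves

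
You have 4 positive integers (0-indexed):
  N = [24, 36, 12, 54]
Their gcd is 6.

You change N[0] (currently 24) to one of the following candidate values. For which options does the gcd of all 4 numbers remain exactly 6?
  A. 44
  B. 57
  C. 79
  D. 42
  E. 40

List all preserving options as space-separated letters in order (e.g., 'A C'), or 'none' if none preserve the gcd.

Old gcd = 6; gcd of others (without N[0]) = 6
New gcd for candidate v: gcd(6, v). Preserves old gcd iff gcd(6, v) = 6.
  Option A: v=44, gcd(6,44)=2 -> changes
  Option B: v=57, gcd(6,57)=3 -> changes
  Option C: v=79, gcd(6,79)=1 -> changes
  Option D: v=42, gcd(6,42)=6 -> preserves
  Option E: v=40, gcd(6,40)=2 -> changes

Answer: D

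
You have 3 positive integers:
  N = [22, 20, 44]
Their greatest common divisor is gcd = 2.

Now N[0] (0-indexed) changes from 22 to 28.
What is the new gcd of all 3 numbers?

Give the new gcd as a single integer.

Answer: 4

Derivation:
Numbers: [22, 20, 44], gcd = 2
Change: index 0, 22 -> 28
gcd of the OTHER numbers (without index 0): gcd([20, 44]) = 4
New gcd = gcd(g_others, new_val) = gcd(4, 28) = 4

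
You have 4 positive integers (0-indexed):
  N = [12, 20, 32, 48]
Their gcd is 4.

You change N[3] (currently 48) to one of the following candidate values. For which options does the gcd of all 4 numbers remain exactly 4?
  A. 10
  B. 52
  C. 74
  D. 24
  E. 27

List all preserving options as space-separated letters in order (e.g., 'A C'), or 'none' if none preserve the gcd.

Answer: B D

Derivation:
Old gcd = 4; gcd of others (without N[3]) = 4
New gcd for candidate v: gcd(4, v). Preserves old gcd iff gcd(4, v) = 4.
  Option A: v=10, gcd(4,10)=2 -> changes
  Option B: v=52, gcd(4,52)=4 -> preserves
  Option C: v=74, gcd(4,74)=2 -> changes
  Option D: v=24, gcd(4,24)=4 -> preserves
  Option E: v=27, gcd(4,27)=1 -> changes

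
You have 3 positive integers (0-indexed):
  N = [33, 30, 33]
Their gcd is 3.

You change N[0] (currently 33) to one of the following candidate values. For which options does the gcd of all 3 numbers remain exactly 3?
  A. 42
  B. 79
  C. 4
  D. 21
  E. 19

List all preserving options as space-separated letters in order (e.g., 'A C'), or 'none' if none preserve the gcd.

Answer: A D

Derivation:
Old gcd = 3; gcd of others (without N[0]) = 3
New gcd for candidate v: gcd(3, v). Preserves old gcd iff gcd(3, v) = 3.
  Option A: v=42, gcd(3,42)=3 -> preserves
  Option B: v=79, gcd(3,79)=1 -> changes
  Option C: v=4, gcd(3,4)=1 -> changes
  Option D: v=21, gcd(3,21)=3 -> preserves
  Option E: v=19, gcd(3,19)=1 -> changes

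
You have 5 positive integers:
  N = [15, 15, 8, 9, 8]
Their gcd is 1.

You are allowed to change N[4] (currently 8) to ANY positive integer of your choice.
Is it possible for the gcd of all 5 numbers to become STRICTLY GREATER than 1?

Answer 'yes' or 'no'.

Answer: no

Derivation:
Current gcd = 1
gcd of all OTHER numbers (without N[4]=8): gcd([15, 15, 8, 9]) = 1
The new gcd after any change is gcd(1, new_value).
This can be at most 1.
Since 1 = old gcd 1, the gcd can only stay the same or decrease.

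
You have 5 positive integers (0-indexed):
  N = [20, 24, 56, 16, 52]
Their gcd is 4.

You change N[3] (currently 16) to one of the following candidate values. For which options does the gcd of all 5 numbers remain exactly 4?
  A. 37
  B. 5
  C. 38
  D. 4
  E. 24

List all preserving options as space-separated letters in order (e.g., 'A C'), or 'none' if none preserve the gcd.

Old gcd = 4; gcd of others (without N[3]) = 4
New gcd for candidate v: gcd(4, v). Preserves old gcd iff gcd(4, v) = 4.
  Option A: v=37, gcd(4,37)=1 -> changes
  Option B: v=5, gcd(4,5)=1 -> changes
  Option C: v=38, gcd(4,38)=2 -> changes
  Option D: v=4, gcd(4,4)=4 -> preserves
  Option E: v=24, gcd(4,24)=4 -> preserves

Answer: D E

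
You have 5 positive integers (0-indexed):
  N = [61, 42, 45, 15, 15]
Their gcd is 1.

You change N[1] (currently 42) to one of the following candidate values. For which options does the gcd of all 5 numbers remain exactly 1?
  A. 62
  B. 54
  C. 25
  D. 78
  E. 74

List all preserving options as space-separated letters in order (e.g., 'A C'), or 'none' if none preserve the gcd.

Old gcd = 1; gcd of others (without N[1]) = 1
New gcd for candidate v: gcd(1, v). Preserves old gcd iff gcd(1, v) = 1.
  Option A: v=62, gcd(1,62)=1 -> preserves
  Option B: v=54, gcd(1,54)=1 -> preserves
  Option C: v=25, gcd(1,25)=1 -> preserves
  Option D: v=78, gcd(1,78)=1 -> preserves
  Option E: v=74, gcd(1,74)=1 -> preserves

Answer: A B C D E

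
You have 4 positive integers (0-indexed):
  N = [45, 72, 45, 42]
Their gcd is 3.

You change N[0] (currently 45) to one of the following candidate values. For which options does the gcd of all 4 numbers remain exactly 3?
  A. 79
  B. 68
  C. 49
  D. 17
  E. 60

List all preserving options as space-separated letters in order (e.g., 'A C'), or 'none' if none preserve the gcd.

Old gcd = 3; gcd of others (without N[0]) = 3
New gcd for candidate v: gcd(3, v). Preserves old gcd iff gcd(3, v) = 3.
  Option A: v=79, gcd(3,79)=1 -> changes
  Option B: v=68, gcd(3,68)=1 -> changes
  Option C: v=49, gcd(3,49)=1 -> changes
  Option D: v=17, gcd(3,17)=1 -> changes
  Option E: v=60, gcd(3,60)=3 -> preserves

Answer: E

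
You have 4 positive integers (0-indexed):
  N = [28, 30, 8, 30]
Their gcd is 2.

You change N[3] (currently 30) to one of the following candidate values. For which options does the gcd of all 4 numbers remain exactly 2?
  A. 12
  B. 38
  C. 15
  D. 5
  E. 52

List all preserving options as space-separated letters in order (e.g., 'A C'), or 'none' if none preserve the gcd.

Old gcd = 2; gcd of others (without N[3]) = 2
New gcd for candidate v: gcd(2, v). Preserves old gcd iff gcd(2, v) = 2.
  Option A: v=12, gcd(2,12)=2 -> preserves
  Option B: v=38, gcd(2,38)=2 -> preserves
  Option C: v=15, gcd(2,15)=1 -> changes
  Option D: v=5, gcd(2,5)=1 -> changes
  Option E: v=52, gcd(2,52)=2 -> preserves

Answer: A B E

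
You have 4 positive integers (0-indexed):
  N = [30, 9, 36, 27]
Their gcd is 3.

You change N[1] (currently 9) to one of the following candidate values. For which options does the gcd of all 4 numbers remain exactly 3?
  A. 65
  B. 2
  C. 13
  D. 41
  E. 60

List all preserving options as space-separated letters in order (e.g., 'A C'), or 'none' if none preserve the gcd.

Answer: E

Derivation:
Old gcd = 3; gcd of others (without N[1]) = 3
New gcd for candidate v: gcd(3, v). Preserves old gcd iff gcd(3, v) = 3.
  Option A: v=65, gcd(3,65)=1 -> changes
  Option B: v=2, gcd(3,2)=1 -> changes
  Option C: v=13, gcd(3,13)=1 -> changes
  Option D: v=41, gcd(3,41)=1 -> changes
  Option E: v=60, gcd(3,60)=3 -> preserves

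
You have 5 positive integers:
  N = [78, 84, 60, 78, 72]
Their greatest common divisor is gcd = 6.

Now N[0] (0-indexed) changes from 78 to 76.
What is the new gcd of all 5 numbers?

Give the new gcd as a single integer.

Answer: 2

Derivation:
Numbers: [78, 84, 60, 78, 72], gcd = 6
Change: index 0, 78 -> 76
gcd of the OTHER numbers (without index 0): gcd([84, 60, 78, 72]) = 6
New gcd = gcd(g_others, new_val) = gcd(6, 76) = 2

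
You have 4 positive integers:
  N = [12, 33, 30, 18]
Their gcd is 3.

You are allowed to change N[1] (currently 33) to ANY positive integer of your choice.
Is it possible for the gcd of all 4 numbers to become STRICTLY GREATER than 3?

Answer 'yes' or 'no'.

Current gcd = 3
gcd of all OTHER numbers (without N[1]=33): gcd([12, 30, 18]) = 6
The new gcd after any change is gcd(6, new_value).
This can be at most 6.
Since 6 > old gcd 3, the gcd CAN increase (e.g., set N[1] = 6).

Answer: yes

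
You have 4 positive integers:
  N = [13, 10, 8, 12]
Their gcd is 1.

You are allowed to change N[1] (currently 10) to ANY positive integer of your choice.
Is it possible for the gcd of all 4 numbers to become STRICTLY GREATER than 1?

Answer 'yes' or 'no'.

Answer: no

Derivation:
Current gcd = 1
gcd of all OTHER numbers (without N[1]=10): gcd([13, 8, 12]) = 1
The new gcd after any change is gcd(1, new_value).
This can be at most 1.
Since 1 = old gcd 1, the gcd can only stay the same or decrease.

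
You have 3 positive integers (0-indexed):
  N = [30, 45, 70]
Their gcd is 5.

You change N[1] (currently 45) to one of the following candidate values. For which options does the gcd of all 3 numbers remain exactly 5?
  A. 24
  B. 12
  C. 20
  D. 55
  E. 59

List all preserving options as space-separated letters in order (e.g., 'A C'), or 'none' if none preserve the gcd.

Answer: D

Derivation:
Old gcd = 5; gcd of others (without N[1]) = 10
New gcd for candidate v: gcd(10, v). Preserves old gcd iff gcd(10, v) = 5.
  Option A: v=24, gcd(10,24)=2 -> changes
  Option B: v=12, gcd(10,12)=2 -> changes
  Option C: v=20, gcd(10,20)=10 -> changes
  Option D: v=55, gcd(10,55)=5 -> preserves
  Option E: v=59, gcd(10,59)=1 -> changes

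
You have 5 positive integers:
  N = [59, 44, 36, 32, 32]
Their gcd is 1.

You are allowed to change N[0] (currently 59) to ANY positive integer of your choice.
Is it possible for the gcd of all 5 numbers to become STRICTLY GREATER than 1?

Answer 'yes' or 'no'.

Current gcd = 1
gcd of all OTHER numbers (without N[0]=59): gcd([44, 36, 32, 32]) = 4
The new gcd after any change is gcd(4, new_value).
This can be at most 4.
Since 4 > old gcd 1, the gcd CAN increase (e.g., set N[0] = 4).

Answer: yes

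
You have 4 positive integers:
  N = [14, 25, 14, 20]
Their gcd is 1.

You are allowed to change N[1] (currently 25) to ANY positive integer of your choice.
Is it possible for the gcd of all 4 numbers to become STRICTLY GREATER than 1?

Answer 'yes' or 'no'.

Current gcd = 1
gcd of all OTHER numbers (without N[1]=25): gcd([14, 14, 20]) = 2
The new gcd after any change is gcd(2, new_value).
This can be at most 2.
Since 2 > old gcd 1, the gcd CAN increase (e.g., set N[1] = 2).

Answer: yes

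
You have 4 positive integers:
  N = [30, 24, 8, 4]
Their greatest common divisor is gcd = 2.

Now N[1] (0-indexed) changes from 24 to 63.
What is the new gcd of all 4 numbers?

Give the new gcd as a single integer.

Numbers: [30, 24, 8, 4], gcd = 2
Change: index 1, 24 -> 63
gcd of the OTHER numbers (without index 1): gcd([30, 8, 4]) = 2
New gcd = gcd(g_others, new_val) = gcd(2, 63) = 1

Answer: 1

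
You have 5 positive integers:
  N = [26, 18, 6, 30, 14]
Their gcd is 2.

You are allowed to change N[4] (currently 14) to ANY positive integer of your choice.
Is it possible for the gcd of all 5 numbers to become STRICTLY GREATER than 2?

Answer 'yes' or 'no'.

Current gcd = 2
gcd of all OTHER numbers (without N[4]=14): gcd([26, 18, 6, 30]) = 2
The new gcd after any change is gcd(2, new_value).
This can be at most 2.
Since 2 = old gcd 2, the gcd can only stay the same or decrease.

Answer: no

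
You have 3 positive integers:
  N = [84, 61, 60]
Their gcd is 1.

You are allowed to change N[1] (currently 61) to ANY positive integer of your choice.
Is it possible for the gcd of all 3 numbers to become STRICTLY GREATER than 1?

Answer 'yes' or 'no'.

Current gcd = 1
gcd of all OTHER numbers (without N[1]=61): gcd([84, 60]) = 12
The new gcd after any change is gcd(12, new_value).
This can be at most 12.
Since 12 > old gcd 1, the gcd CAN increase (e.g., set N[1] = 12).

Answer: yes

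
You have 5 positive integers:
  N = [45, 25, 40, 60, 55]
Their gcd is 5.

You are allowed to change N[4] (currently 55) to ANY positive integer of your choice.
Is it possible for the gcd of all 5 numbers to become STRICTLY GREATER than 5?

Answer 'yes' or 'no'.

Answer: no

Derivation:
Current gcd = 5
gcd of all OTHER numbers (without N[4]=55): gcd([45, 25, 40, 60]) = 5
The new gcd after any change is gcd(5, new_value).
This can be at most 5.
Since 5 = old gcd 5, the gcd can only stay the same or decrease.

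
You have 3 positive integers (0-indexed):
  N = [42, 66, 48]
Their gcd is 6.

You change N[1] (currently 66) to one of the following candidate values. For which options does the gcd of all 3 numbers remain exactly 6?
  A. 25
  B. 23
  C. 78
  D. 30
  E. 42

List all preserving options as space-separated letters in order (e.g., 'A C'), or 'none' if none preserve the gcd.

Old gcd = 6; gcd of others (without N[1]) = 6
New gcd for candidate v: gcd(6, v). Preserves old gcd iff gcd(6, v) = 6.
  Option A: v=25, gcd(6,25)=1 -> changes
  Option B: v=23, gcd(6,23)=1 -> changes
  Option C: v=78, gcd(6,78)=6 -> preserves
  Option D: v=30, gcd(6,30)=6 -> preserves
  Option E: v=42, gcd(6,42)=6 -> preserves

Answer: C D E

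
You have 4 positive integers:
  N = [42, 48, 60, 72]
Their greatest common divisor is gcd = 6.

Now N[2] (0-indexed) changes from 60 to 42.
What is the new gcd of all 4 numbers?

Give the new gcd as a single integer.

Answer: 6

Derivation:
Numbers: [42, 48, 60, 72], gcd = 6
Change: index 2, 60 -> 42
gcd of the OTHER numbers (without index 2): gcd([42, 48, 72]) = 6
New gcd = gcd(g_others, new_val) = gcd(6, 42) = 6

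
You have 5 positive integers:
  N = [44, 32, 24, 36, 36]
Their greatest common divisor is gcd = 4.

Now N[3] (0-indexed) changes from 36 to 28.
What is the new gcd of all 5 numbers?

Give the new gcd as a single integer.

Numbers: [44, 32, 24, 36, 36], gcd = 4
Change: index 3, 36 -> 28
gcd of the OTHER numbers (without index 3): gcd([44, 32, 24, 36]) = 4
New gcd = gcd(g_others, new_val) = gcd(4, 28) = 4

Answer: 4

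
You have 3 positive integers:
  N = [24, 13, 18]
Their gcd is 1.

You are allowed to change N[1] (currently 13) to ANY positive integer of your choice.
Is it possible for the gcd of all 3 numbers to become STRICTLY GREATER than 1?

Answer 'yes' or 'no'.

Current gcd = 1
gcd of all OTHER numbers (without N[1]=13): gcd([24, 18]) = 6
The new gcd after any change is gcd(6, new_value).
This can be at most 6.
Since 6 > old gcd 1, the gcd CAN increase (e.g., set N[1] = 6).

Answer: yes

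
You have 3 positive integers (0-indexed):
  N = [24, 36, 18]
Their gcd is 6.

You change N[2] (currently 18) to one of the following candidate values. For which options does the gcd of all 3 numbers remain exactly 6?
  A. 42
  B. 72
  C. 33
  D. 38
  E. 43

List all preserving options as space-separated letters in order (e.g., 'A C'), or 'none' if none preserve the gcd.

Answer: A

Derivation:
Old gcd = 6; gcd of others (without N[2]) = 12
New gcd for candidate v: gcd(12, v). Preserves old gcd iff gcd(12, v) = 6.
  Option A: v=42, gcd(12,42)=6 -> preserves
  Option B: v=72, gcd(12,72)=12 -> changes
  Option C: v=33, gcd(12,33)=3 -> changes
  Option D: v=38, gcd(12,38)=2 -> changes
  Option E: v=43, gcd(12,43)=1 -> changes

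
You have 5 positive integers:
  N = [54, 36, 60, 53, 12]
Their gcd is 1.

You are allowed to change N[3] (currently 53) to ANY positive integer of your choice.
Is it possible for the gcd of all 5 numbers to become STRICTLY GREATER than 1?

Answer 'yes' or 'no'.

Answer: yes

Derivation:
Current gcd = 1
gcd of all OTHER numbers (without N[3]=53): gcd([54, 36, 60, 12]) = 6
The new gcd after any change is gcd(6, new_value).
This can be at most 6.
Since 6 > old gcd 1, the gcd CAN increase (e.g., set N[3] = 6).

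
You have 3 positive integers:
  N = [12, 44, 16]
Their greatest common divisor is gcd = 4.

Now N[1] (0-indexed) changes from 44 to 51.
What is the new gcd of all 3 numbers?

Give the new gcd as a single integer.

Answer: 1

Derivation:
Numbers: [12, 44, 16], gcd = 4
Change: index 1, 44 -> 51
gcd of the OTHER numbers (without index 1): gcd([12, 16]) = 4
New gcd = gcd(g_others, new_val) = gcd(4, 51) = 1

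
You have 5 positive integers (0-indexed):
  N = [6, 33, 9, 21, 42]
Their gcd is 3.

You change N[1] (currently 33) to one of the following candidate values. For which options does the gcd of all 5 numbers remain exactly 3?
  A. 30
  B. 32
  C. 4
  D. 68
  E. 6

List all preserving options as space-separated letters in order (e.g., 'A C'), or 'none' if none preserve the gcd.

Answer: A E

Derivation:
Old gcd = 3; gcd of others (without N[1]) = 3
New gcd for candidate v: gcd(3, v). Preserves old gcd iff gcd(3, v) = 3.
  Option A: v=30, gcd(3,30)=3 -> preserves
  Option B: v=32, gcd(3,32)=1 -> changes
  Option C: v=4, gcd(3,4)=1 -> changes
  Option D: v=68, gcd(3,68)=1 -> changes
  Option E: v=6, gcd(3,6)=3 -> preserves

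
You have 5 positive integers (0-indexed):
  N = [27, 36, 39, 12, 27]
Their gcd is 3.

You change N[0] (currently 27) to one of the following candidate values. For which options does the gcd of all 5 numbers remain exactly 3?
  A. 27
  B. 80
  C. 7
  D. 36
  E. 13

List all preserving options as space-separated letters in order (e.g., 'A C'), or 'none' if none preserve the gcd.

Old gcd = 3; gcd of others (without N[0]) = 3
New gcd for candidate v: gcd(3, v). Preserves old gcd iff gcd(3, v) = 3.
  Option A: v=27, gcd(3,27)=3 -> preserves
  Option B: v=80, gcd(3,80)=1 -> changes
  Option C: v=7, gcd(3,7)=1 -> changes
  Option D: v=36, gcd(3,36)=3 -> preserves
  Option E: v=13, gcd(3,13)=1 -> changes

Answer: A D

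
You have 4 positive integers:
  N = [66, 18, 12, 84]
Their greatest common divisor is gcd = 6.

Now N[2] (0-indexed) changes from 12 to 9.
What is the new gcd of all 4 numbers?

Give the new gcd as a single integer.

Numbers: [66, 18, 12, 84], gcd = 6
Change: index 2, 12 -> 9
gcd of the OTHER numbers (without index 2): gcd([66, 18, 84]) = 6
New gcd = gcd(g_others, new_val) = gcd(6, 9) = 3

Answer: 3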